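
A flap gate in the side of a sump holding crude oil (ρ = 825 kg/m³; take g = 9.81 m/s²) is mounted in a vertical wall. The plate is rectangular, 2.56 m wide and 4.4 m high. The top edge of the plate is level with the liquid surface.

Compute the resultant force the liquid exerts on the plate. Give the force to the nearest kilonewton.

F ≈ 201 kN

γ = ρg = 825 × 9.81 / 1000 = 8.09325 kN/m³.
The centroid lies 4.4/2 = 2.2 m below the top edge, so the centroid depth is h_c = 2.2 m.
A = 2.56 × 4.4 = 11.264 m².
Resultant F = γ·h_c·A = 8.09325 × 2.2 × 11.264 = 200.557 kN.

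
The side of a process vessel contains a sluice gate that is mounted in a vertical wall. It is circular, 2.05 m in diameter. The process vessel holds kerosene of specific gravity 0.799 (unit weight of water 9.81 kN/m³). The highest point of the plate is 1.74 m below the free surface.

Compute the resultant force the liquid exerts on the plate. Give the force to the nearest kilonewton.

γ = 0.799 × 9.81 = 7.83819 kN/m³.
The centroid is at the centre, 1.025 m below the top of the plate, so the centroid depth is h_c = 1.74 + 1.025 = 2.765 m.
A = π(1.025)² = 3.30064 m².
Resultant F = γ·h_c·A = 7.83819 × 2.765 × 3.30064 = 71.5334 kN.

F ≈ 72 kN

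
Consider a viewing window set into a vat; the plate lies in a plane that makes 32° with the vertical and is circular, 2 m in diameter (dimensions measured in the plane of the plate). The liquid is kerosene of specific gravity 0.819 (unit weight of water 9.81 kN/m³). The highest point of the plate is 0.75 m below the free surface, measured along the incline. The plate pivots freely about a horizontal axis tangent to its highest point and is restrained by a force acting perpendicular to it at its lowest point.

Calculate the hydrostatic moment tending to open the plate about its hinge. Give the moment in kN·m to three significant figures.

M ≈ 42.8 kN·m

γ = 0.819 × 9.81 = 8.03439 kN/m³.
The plate makes 32° with the vertical, i.e. θ = 90° − 32° = 58° to the horizontal. Measuring y along the incline from the free-surface line, vertical depth h = y·sinθ with sinθ = 0.848048.
The centroid is at the centre, 1 m below the top of the plate, so y_c = 0.75 + 1 = 1.75 m and h_c = 1.75 × 0.848048 = 1.48408 m.
A = π(1)² = 3.14159 m².
Resultant F = γ·h_c·A = 8.03439 × 1.48408 × 3.14159 = 37.4593 kN.
I_c = πr⁴/4 = π × 1⁴/4 = 0.785398 m⁴.
Centre of pressure: y_p = y_c + I_c/(y_c·A) = 1.75 + 0.785398/(1.75 × 3.14159) = 1.75 + 0.142857 = 1.89286 m along the plane.
The resultant acts 1 + 0.142857 = 1.14286 m (along the plate) below the hinge at the top edge, so the moment about the hinge is M = F × 1.14286 = 37.4593 × 1.14286 = 42.8107 kN·m.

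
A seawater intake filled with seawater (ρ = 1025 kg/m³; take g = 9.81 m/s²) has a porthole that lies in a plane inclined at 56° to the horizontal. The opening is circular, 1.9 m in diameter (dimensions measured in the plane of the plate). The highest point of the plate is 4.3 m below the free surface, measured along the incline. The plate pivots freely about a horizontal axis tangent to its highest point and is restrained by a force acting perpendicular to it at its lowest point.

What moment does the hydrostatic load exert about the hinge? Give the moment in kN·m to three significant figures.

M ≈ 123 kN·m

γ = ρg = 1025 × 9.81 / 1000 = 10.05525 kN/m³.
Let θ = 56° be the plate's angle to the horizontal; measure y along the incline from where the plane meets the free surface. Vertical depth h = y·sinθ with sinθ = 0.829038.
The centroid is at the centre, 0.95 m below the top of the plate, so y_c = 4.3 + 0.95 = 5.25 m and h_c = 5.25 × 0.829038 = 4.35245 m.
A = π(0.95)² = 2.83529 m².
Resultant F = γ·h_c·A = 10.05525 × 4.35245 × 2.83529 = 124.086 kN.
I_c = πr⁴/4 = π × 0.95⁴/4 = 0.639712 m⁴.
Centre of pressure: y_p = y_c + I_c/(y_c·A) = 5.25 + 0.639712/(5.25 × 2.83529) = 5.25 + 0.0429762 = 5.29298 m along the plane.
The resultant acts 0.95 + 0.0429762 = 0.992976 m (along the plate) below the hinge at the top edge, so the moment about the hinge is M = F × 0.992976 = 124.086 × 0.992976 = 123.214 kN·m.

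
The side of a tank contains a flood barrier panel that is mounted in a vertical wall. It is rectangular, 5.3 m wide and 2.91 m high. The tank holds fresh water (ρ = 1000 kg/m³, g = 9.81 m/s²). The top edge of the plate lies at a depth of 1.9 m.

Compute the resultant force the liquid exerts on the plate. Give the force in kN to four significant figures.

F ≈ 507.6 kN

γ = ρg = 1000 × 9.81 = 9810 N/m³ = 9.81 kN/m³.
The centroid lies 2.91/2 = 1.455 m below the top edge, so the centroid depth is h_c = 1.9 + 1.455 = 3.355 m.
A = 5.3 × 2.91 = 15.423 m².
Resultant F = γ·h_c·A = 9.81 × 3.355 × 15.423 = 507.61 kN.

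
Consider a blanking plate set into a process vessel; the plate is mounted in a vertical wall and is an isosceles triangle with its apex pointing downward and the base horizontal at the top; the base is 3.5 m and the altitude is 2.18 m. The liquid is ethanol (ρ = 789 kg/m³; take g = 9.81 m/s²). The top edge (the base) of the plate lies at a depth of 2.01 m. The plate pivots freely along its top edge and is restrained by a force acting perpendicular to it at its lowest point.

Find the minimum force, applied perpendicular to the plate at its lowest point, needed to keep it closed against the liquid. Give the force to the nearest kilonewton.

P ≈ 31 kN

γ = ρg = 789 × 9.81 / 1000 = 7.74009 kN/m³.
With the apex down, the centroid sits h/3 = 2.18/3 = 0.726667 m below the base (the top edge), so the centroid depth is h_c = 2.01 + 0.726667 = 2.73667 m.
A = ½ × 3.5 × 2.18 = 3.815 m².
Resultant F = γ·h_c·A = 7.74009 × 2.73667 × 3.815 = 80.8096 kN.
I_c = b·h³/36 = 3.5 × 2.18³/36 = 1.00724 m⁴.
Centre of pressure: y_p = y_c + I_c/(y_c·A) = 2.73667 + 1.00724/(2.73667 × 3.815) = 2.73667 + 0.0964753 = 2.83315 m along the plane.
The resultant acts 0.726667 + 0.0964753 = 0.823142 m (along the plate) below the hinge at the top edge, so the moment about the hinge is M = F × 0.823142 = 80.8096 × 0.823142 = 66.5178 kN·m.
A normal force at the bottom, 2.18 m from the hinge, must supply this moment: P = 66.5178/2.18 = 30.5128 kN.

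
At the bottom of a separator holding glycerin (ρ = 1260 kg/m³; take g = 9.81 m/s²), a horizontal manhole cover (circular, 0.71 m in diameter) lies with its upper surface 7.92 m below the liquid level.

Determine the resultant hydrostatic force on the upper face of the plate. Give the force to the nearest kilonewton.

γ = ρg = 1260 × 9.81 / 1000 = 12.3606 kN/m³.
The plate is horizontal, so pressure is uniform at p = γ·h = 12.3606 × 7.92 = 97.896 kN/m².
A = π(0.355)² = 0.395919 m².
F = p·A = 97.896 × 0.395919 = 38.7589 kN.

F ≈ 39 kN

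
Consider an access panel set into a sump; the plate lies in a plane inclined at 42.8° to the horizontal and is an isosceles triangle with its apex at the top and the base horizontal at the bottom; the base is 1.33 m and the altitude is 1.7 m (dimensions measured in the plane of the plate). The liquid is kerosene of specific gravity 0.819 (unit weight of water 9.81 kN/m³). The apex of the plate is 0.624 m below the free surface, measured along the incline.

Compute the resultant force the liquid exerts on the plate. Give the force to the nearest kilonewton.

F ≈ 11 kN

γ = 0.819 × 9.81 = 8.03439 kN/m³.
Let θ = 42.8° be the plate's angle to the horizontal; measure y along the incline from where the plane meets the free surface. Vertical depth h = y·sinθ with sinθ = 0.679441.
With the apex up, the centroid sits 2h/3 = 2 × 1.7/3 = 1.13333 m below the apex, so y_c = 0.624 + 1.13333 = 1.75733 m and h_c = 1.75733 × 0.679441 = 1.194 m.
A = ½ × 1.33 × 1.7 = 1.1305 m².
Resultant F = γ·h_c·A = 8.03439 × 1.194 × 1.1305 = 10.845 kN.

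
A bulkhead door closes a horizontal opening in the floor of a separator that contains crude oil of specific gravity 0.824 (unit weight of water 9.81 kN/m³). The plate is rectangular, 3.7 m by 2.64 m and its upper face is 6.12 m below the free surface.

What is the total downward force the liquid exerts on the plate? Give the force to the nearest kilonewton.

γ = 0.824 × 9.81 = 8.08344 kN/m³.
The plate is horizontal, so pressure is uniform at p = γ·h = 8.08344 × 6.12 = 49.4707 kN/m².
A = 3.7 × 2.64 = 9.768 m².
F = p·A = 49.4707 × 9.768 = 483.23 kN.

F ≈ 483 kN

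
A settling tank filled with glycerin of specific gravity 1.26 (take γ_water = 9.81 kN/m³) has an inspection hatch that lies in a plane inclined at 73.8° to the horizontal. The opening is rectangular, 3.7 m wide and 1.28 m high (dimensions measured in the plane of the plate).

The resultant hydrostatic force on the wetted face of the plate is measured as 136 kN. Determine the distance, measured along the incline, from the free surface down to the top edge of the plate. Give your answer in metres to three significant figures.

γ = 1.26 × 9.81 = 12.3606 kN/m³.
A = 3.7 × 1.28 = 4.736 m².
From F = γ·h_c·A, the centroid depth is h_c = 136/(12.3606 × 4.736) = 2.32321 m.
Let θ = 73.8° be the plate's angle to the horizontal; measure y along the incline from where the plane meets the free surface. Vertical depth h = y·sinθ with sinθ = 0.960294.
Along the incline, y_c = h_c/sinθ = 2.32321/0.960294 = 2.41927 m.
The centroid lies 1.28/2 = 0.64 m below the top edge, so the top edge sits at y_top = 2.41927 − 0.64 = 1.77927 m along the incline.

y_top ≈ 1.78 m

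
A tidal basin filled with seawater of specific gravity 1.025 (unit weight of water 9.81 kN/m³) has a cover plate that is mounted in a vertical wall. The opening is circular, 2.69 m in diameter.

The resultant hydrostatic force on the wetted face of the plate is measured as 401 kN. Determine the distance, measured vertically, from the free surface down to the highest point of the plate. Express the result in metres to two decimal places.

d_top ≈ 5.67 m

γ = 1.025 × 9.81 = 10.05525 kN/m³.
A = π(1.345)² = 5.68322 m².
From F = γ·h_c·A, the centroid depth is h_c = 401/(10.05525 × 5.68322) = 7.01709 m.
The centroid is at the centre, 1.345 m below the top of the plate, so the highest point sits at h_top = 7.01709 − 1.345 = 5.67209 m below the surface.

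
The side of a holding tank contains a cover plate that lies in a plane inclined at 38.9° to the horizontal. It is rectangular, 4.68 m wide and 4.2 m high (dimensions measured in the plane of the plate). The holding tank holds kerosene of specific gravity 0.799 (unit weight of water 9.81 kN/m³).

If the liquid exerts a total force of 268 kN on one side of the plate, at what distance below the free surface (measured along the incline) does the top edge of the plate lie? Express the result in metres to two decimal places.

y_top ≈ 0.67 m

γ = 0.799 × 9.81 = 7.83819 kN/m³.
A = 4.68 × 4.2 = 19.656 m².
From F = γ·h_c·A, the centroid depth is h_c = 268/(7.83819 × 19.656) = 1.7395 m.
Let θ = 38.9° be the plate's angle to the horizontal; measure y along the incline from where the plane meets the free surface. Vertical depth h = y·sinθ with sinθ = 0.627963.
Along the incline, y_c = h_c/sinθ = 1.7395/0.627963 = 2.77007 m.
The centroid lies 4.2/2 = 2.1 m below the top edge, so the top edge sits at y_top = 2.77007 − 2.1 = 0.67007 m along the incline.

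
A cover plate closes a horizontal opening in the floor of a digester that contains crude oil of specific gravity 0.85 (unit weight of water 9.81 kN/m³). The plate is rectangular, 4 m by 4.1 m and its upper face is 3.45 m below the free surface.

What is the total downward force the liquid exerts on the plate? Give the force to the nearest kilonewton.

γ = 0.85 × 9.81 = 8.3385 kN/m³.
The plate is horizontal, so pressure is uniform at p = γ·h = 8.3385 × 3.45 = 28.7678 kN/m².
A = 4 × 4.1 = 16.4 m².
F = p·A = 28.7678 × 16.4 = 471.792 kN.

F ≈ 472 kN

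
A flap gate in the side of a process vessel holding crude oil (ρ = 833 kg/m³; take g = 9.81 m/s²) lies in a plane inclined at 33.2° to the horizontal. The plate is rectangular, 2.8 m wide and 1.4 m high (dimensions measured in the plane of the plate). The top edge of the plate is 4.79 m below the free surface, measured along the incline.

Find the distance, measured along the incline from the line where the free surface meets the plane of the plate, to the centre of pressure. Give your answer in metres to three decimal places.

γ = ρg = 833 × 9.81 / 1000 = 8.17173 kN/m³.
Let θ = 33.2° be the plate's angle to the horizontal; measure y along the incline from where the plane meets the free surface. Vertical depth h = y·sinθ with sinθ = 0.547563.
The centroid lies 1.4/2 = 0.7 m below the top edge, so y_c = 4.79 + 0.7 = 5.49 m and h_c = 5.49 × 0.547563 = 3.00612 m.
A = 2.8 × 1.4 = 3.92 m².
Resultant F = γ·h_c·A = 8.17173 × 3.00612 × 3.92 = 96.2956 kN.
I_c = b·h³/12 = 2.8 × 1.4³/12 = 0.640267 m⁴.
Centre of pressure: y_p = y_c + I_c/(y_c·A) = 5.49 + 0.640267/(5.49 × 3.92) = 5.49 + 0.0297511 = 5.51975 m along the plane.

y_p = 5.520 m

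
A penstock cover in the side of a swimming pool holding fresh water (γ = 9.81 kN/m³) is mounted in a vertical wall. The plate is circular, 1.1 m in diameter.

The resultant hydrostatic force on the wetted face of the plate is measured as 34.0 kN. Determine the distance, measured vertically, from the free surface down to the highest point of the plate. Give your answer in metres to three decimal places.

γ = 9.81 kN/m³.
A = π(0.55)² = 0.950332 m².
From F = γ·h_c·A, the centroid depth is h_c = 34.0/(9.81 × 0.950332) = 3.64699 m.
The centroid is at the centre, 0.55 m below the top of the plate, so the highest point sits at h_top = 3.64699 − 0.55 = 3.09699 m below the surface.

d_top ≈ 3.097 m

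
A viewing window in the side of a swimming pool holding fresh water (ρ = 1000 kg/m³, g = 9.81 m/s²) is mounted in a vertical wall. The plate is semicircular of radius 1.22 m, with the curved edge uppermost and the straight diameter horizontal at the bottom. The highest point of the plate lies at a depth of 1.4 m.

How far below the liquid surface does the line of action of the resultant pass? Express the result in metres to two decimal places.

h_p = 2.15 m

γ = ρg = 1000 × 9.81 = 9810 N/m³ = 9.81 kN/m³.
The centroid lies 4r/(3π) = 0.517784 m above the diameter, so r − 4r/(3π) = 1.22 − 0.517784 = 0.702216 m below the topmost point, so the centroid depth is h_c = 1.4 + 0.702216 = 2.10222 m.
A = πr²/2 = π × 1.22²/2 = 2.33797 m².
Resultant F = γ·h_c·A = 9.81 × 2.10222 × 2.33797 = 48.2154 kN.
I_c = (π/8 − 8/(9π))·r⁴ = 0.109757 × 1.22⁴ = 0.243148 m⁴.
Centre of pressure: y_p = y_c + I_c/(y_c·A) = 2.10222 + 0.243148/(2.10222 × 2.33797) = 2.10222 + 0.0494713 = 2.15169 m along the plane.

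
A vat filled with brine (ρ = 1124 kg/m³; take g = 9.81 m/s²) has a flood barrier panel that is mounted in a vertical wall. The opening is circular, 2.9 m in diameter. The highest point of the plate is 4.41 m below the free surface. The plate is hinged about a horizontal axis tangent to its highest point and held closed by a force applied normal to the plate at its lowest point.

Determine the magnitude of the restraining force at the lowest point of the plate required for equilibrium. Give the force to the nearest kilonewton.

γ = ρg = 1124 × 9.81 / 1000 = 11.02644 kN/m³.
The centroid is at the centre, 1.45 m below the top of the plate, so the centroid depth is h_c = 4.41 + 1.45 = 5.86 m.
A = π(1.45)² = 6.6052 m².
Resultant F = γ·h_c·A = 11.02644 × 5.86 × 6.6052 = 426.795 kN.
I_c = πr⁴/4 = π × 1.45⁴/4 = 3.47186 m⁴.
Centre of pressure: y_p = y_c + I_c/(y_c·A) = 5.86 + 3.47186/(5.86 × 6.6052) = 5.86 + 0.0896971 = 5.9497 m along the plane.
The resultant acts 1.45 + 0.0896971 = 1.5397 m (along the plate) below the hinge at the top edge, so the moment about the hinge is M = F × 1.5397 = 426.795 × 1.5397 = 657.136 kN·m.
A normal force at the bottom, 2.9 m from the hinge, must supply this moment: P = 657.136/2.9 = 226.599 kN.

P ≈ 227 kN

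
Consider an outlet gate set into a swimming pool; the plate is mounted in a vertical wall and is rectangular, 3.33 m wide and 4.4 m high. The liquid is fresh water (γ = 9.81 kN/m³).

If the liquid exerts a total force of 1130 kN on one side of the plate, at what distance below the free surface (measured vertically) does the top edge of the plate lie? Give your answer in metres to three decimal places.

d_top ≈ 5.662 m

γ = 9.81 kN/m³.
A = 3.33 × 4.4 = 14.652 m².
From F = γ·h_c·A, the centroid depth is h_c = 1130/(9.81 × 14.652) = 7.86163 m.
The centroid lies 4.4/2 = 2.2 m below the top edge, so the top edge sits at h_top = 7.86163 − 2.2 = 5.66163 m below the surface.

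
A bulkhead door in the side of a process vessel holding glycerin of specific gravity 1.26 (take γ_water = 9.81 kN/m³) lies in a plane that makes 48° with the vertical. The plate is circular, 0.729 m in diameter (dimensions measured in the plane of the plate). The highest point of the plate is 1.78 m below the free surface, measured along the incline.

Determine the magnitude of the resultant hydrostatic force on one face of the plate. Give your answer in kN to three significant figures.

γ = 1.26 × 9.81 = 12.3606 kN/m³.
The plate makes 48° with the vertical, i.e. θ = 90° − 48° = 42° to the horizontal. Measuring y along the incline from the free-surface line, vertical depth h = y·sinθ with sinθ = 0.669131.
The centroid is at the centre, 0.3645 m below the top of the plate, so y_c = 1.78 + 0.3645 = 2.1445 m and h_c = 2.1445 × 0.669131 = 1.43495 m.
A = π(0.3645)² = 0.417393 m².
Resultant F = γ·h_c·A = 12.3606 × 1.43495 × 0.417393 = 7.40323 kN.

F ≈ 7.40 kN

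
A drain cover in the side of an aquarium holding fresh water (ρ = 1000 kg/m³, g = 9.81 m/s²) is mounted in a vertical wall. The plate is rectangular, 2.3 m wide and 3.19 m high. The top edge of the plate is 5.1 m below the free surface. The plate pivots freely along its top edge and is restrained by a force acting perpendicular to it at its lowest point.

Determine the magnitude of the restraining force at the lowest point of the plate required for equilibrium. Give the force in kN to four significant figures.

γ = ρg = 1000 × 9.81 = 9810 N/m³ = 9.81 kN/m³.
The centroid lies 3.19/2 = 1.595 m below the top edge, so the centroid depth is h_c = 5.1 + 1.595 = 6.695 m.
A = 2.3 × 3.19 = 7.337 m².
Resultant F = γ·h_c·A = 9.81 × 6.695 × 7.337 = 481.879 kN.
I_c = b·h³/12 = 2.3 × 3.19³/12 = 6.22184 m⁴.
Centre of pressure: y_p = y_c + I_c/(y_c·A) = 6.695 + 6.22184/(6.695 × 7.337) = 6.695 + 0.126663 = 6.82166 m along the plane.
The resultant acts 1.595 + 0.126663 = 1.72166 m (along the plate) below the hinge at the top edge, so the moment about the hinge is M = F × 1.72166 = 481.879 × 1.72166 = 829.632 kN·m.
A normal force at the bottom, 3.19 m from the hinge, must supply this moment: P = 829.632/3.19 = 260.073 kN.

P ≈ 260.1 kN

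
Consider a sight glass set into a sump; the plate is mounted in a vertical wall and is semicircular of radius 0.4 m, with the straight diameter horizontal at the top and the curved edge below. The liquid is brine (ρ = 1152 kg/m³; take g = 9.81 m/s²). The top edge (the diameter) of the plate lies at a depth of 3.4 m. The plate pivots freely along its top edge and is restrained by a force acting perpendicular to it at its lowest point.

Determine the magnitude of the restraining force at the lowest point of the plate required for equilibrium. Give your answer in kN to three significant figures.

P ≈ 4.38 kN

γ = ρg = 1152 × 9.81 / 1000 = 11.30112 kN/m³.
The centroid of a semicircle lies 4r/(3π) = 0.169765 m from the diameter, here below the top edge, so the centroid depth is h_c = 3.4 + 0.169765 = 3.56976 m.
A = πr²/2 = π × 0.4²/2 = 0.251327 m².
Resultant F = γ·h_c·A = 11.30112 × 3.56976 × 0.251327 = 10.1391 kN.
I_c = (π/8 − 8/(9π))·r⁴ = 0.109757 × 0.4⁴ = 0.00280978 m⁴.
Centre of pressure: y_p = y_c + I_c/(y_c·A) = 3.56976 + 0.00280978/(3.56976 × 0.251327) = 3.56976 + 0.0031318 = 3.57289 m along the plane.
The resultant acts 0.169765 + 0.0031318 = 0.172897 m (along the plate) below the hinge at the top edge, so the moment about the hinge is M = F × 0.172897 = 10.1391 × 0.172897 = 1.75302 kN·m.
A normal force at the bottom, 0.4 m from the hinge, must supply this moment: P = 1.75302/0.4 = 4.38255 kN.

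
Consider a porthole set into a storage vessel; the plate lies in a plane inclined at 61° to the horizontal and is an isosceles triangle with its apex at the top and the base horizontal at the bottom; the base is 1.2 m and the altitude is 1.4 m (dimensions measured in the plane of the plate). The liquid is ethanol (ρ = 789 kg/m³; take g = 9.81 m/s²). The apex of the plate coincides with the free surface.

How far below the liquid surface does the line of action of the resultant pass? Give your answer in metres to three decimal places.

γ = ρg = 789 × 9.81 / 1000 = 7.74009 kN/m³.
Let θ = 61° be the plate's angle to the horizontal; measure y along the incline from where the plane meets the free surface. Vertical depth h = y·sinθ with sinθ = 0.874620.
With the apex up, the centroid sits 2h/3 = 2 × 1.4/3 = 0.933333 m below the apex, so y_c = 0.933333 m and h_c = 0.933333 × 0.874620 = 0.816312 m.
A = ½ × 1.2 × 1.4 = 0.84 m².
Resultant F = γ·h_c·A = 7.74009 × 0.816312 × 0.84 = 5.3074 kN.
I_c = b·h³/36 = 1.2 × 1.4³/36 = 0.0914667 m⁴.
Centre of pressure: y_p = y_c + I_c/(y_c·A) = 0.933333 + 0.0914667/(0.933333 × 0.84) = 0.933333 + 0.116667 = 1.05 m along the plane.
Vertically, h_p = y_p·sinθ = 1.05 × 0.874620 = 0.918351 m.

h_p = 0.918 m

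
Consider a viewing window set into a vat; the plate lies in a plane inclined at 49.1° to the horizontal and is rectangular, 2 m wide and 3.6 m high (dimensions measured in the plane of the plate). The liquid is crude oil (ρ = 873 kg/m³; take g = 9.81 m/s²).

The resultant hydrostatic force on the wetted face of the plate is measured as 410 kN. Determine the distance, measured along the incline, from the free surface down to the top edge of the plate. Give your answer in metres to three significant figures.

y_top ≈ 7.00 m

γ = ρg = 873 × 9.81 / 1000 = 8.56413 kN/m³.
A = 2 × 3.6 = 7.2 m².
From F = γ·h_c·A, the centroid depth is h_c = 410/(8.56413 × 7.2) = 6.64918 m.
Let θ = 49.1° be the plate's angle to the horizontal; measure y along the incline from where the plane meets the free surface. Vertical depth h = y·sinθ with sinθ = 0.755853.
Along the incline, y_c = h_c/sinθ = 6.64918/0.755853 = 8.79692 m.
The centroid lies 3.6/2 = 1.8 m below the top edge, so the top edge sits at y_top = 8.79692 − 1.8 = 6.99692 m along the incline.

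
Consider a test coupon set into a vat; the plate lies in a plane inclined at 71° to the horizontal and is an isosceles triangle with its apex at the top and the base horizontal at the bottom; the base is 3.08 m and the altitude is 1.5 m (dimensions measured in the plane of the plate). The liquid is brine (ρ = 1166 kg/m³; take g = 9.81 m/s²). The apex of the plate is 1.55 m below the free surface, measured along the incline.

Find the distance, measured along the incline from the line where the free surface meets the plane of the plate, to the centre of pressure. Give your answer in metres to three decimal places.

y_p = 2.599 m

γ = ρg = 1166 × 9.81 / 1000 = 11.43846 kN/m³.
Let θ = 71° be the plate's angle to the horizontal; measure y along the incline from where the plane meets the free surface. Vertical depth h = y·sinθ with sinθ = 0.945519.
With the apex up, the centroid sits 2h/3 = 2 × 1.5/3 = 1 m below the apex, so y_c = 1.55 + 1 = 2.55 m and h_c = 2.55 × 0.945519 = 2.41107 m.
A = ½ × 3.08 × 1.5 = 2.31 m².
Resultant F = γ·h_c·A = 11.43846 × 2.41107 × 2.31 = 63.7073 kN.
I_c = b·h³/36 = 3.08 × 1.5³/36 = 0.28875 m⁴.
Centre of pressure: y_p = y_c + I_c/(y_c·A) = 2.55 + 0.28875/(2.55 × 2.31) = 2.55 + 0.0490196 = 2.59902 m along the plane.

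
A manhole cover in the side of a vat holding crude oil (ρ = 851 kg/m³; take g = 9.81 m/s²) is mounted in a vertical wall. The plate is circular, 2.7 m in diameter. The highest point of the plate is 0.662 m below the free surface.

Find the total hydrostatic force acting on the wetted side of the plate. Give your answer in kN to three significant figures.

γ = ρg = 851 × 9.81 / 1000 = 8.34831 kN/m³.
The centroid is at the centre, 1.35 m below the top of the plate, so the centroid depth is h_c = 0.662 + 1.35 = 2.012 m.
A = π(1.35)² = 5.72555 m².
Resultant F = γ·h_c·A = 8.34831 × 2.012 × 5.72555 = 96.1709 kN.

F ≈ 96.2 kN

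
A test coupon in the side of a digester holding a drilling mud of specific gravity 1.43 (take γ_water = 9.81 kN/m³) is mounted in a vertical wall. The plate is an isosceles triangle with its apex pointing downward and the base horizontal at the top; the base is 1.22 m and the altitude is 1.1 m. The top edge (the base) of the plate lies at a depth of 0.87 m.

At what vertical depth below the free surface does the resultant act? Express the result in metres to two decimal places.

γ = 1.43 × 9.81 = 14.0283 kN/m³.
With the apex down, the centroid sits h/3 = 1.1/3 = 0.366667 m below the base (the top edge), so the centroid depth is h_c = 0.87 + 0.366667 = 1.23667 m.
A = ½ × 1.22 × 1.1 = 0.671 m².
Resultant F = γ·h_c·A = 14.0283 × 1.23667 × 0.671 = 11.6408 kN.
I_c = b·h³/36 = 1.22 × 1.1³/36 = 0.0451061 m⁴.
Centre of pressure: y_p = y_c + I_c/(y_c·A) = 1.23667 + 0.0451061/(1.23667 × 0.671) = 1.23667 + 0.0543574 = 1.29103 m along the plane.

h_p = 1.29 m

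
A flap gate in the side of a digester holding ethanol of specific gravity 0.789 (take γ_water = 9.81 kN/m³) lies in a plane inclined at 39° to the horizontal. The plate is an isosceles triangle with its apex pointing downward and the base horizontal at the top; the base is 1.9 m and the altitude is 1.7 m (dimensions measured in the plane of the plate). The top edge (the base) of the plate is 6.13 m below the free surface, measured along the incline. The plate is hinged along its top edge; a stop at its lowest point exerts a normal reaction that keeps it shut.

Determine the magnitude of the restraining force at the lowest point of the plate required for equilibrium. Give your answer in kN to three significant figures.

γ = 0.789 × 9.81 = 7.74009 kN/m³.
Let θ = 39° be the plate's angle to the horizontal; measure y along the incline from where the plane meets the free surface. Vertical depth h = y·sinθ with sinθ = 0.629320.
With the apex down, the centroid sits h/3 = 1.7/3 = 0.566667 m below the base (the top edge), so y_c = 6.13 + 0.566667 = 6.69667 m and h_c = 6.69667 × 0.629320 = 4.21435 m.
A = ½ × 1.9 × 1.7 = 1.615 m².
Resultant F = γ·h_c·A = 7.74009 × 4.21435 × 1.615 = 52.6804 kN.
I_c = b·h³/36 = 1.9 × 1.7³/36 = 0.259297 m⁴.
Centre of pressure: y_p = y_c + I_c/(y_c·A) = 6.69667 + 0.259297/(6.69667 × 1.615) = 6.69667 + 0.0239754 = 6.72065 m along the plane.
The resultant acts 0.566667 + 0.0239754 = 0.590642 m (along the plate) below the hinge at the top edge, so the moment about the hinge is M = F × 0.590642 = 52.6804 × 0.590642 = 31.1153 kN·m.
A normal force at the bottom, 1.7 m from the hinge, must supply this moment: P = 31.1153/1.7 = 18.3031 kN.

P ≈ 18.3 kN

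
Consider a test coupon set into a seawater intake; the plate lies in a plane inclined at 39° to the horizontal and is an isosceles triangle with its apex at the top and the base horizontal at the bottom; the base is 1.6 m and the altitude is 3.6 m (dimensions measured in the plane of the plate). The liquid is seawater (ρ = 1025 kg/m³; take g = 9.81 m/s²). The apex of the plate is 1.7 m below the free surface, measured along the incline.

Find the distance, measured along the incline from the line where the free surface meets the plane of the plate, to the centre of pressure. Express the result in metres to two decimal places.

y_p = 4.28 m

γ = ρg = 1025 × 9.81 / 1000 = 10.05525 kN/m³.
Let θ = 39° be the plate's angle to the horizontal; measure y along the incline from where the plane meets the free surface. Vertical depth h = y·sinθ with sinθ = 0.629320.
With the apex up, the centroid sits 2h/3 = 2 × 3.6/3 = 2.4 m below the apex, so y_c = 1.7 + 2.4 = 4.1 m and h_c = 4.1 × 0.629320 = 2.58021 m.
A = ½ × 1.6 × 3.6 = 2.88 m².
Resultant F = γ·h_c·A = 10.05525 × 2.58021 × 2.88 = 74.7206 kN.
I_c = b·h³/36 = 1.6 × 3.6³/36 = 2.0736 m⁴.
Centre of pressure: y_p = y_c + I_c/(y_c·A) = 4.1 + 2.0736/(4.1 × 2.88) = 4.1 + 0.17561 = 4.27561 m along the plane.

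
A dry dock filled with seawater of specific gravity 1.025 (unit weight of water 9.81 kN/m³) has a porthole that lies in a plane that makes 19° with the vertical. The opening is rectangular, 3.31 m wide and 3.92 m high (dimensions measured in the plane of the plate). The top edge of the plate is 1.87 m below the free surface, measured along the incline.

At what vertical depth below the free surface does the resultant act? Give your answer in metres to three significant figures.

γ = 1.025 × 9.81 = 10.05525 kN/m³.
The plate makes 19° with the vertical, i.e. θ = 90° − 19° = 71° to the horizontal. Measuring y along the incline from the free-surface line, vertical depth h = y·sinθ with sinθ = 0.945519.
The centroid lies 3.92/2 = 1.96 m below the top edge, so y_c = 1.87 + 1.96 = 3.83 m and h_c = 3.83 × 0.945519 = 3.62134 m.
A = 3.31 × 3.92 = 12.9752 m².
Resultant F = γ·h_c·A = 10.05525 × 3.62134 × 12.9752 = 472.472 kN.
I_c = b·h³/12 = 3.31 × 3.92³/12 = 16.6152 m⁴.
Centre of pressure: y_p = y_c + I_c/(y_c·A) = 3.83 + 16.6152/(3.83 × 12.9752) = 3.83 + 0.334343 = 4.16434 m along the plane.
Vertically, h_p = y_p·sinθ = 4.16434 × 0.945519 = 3.93746 m.

h_p = 3.94 m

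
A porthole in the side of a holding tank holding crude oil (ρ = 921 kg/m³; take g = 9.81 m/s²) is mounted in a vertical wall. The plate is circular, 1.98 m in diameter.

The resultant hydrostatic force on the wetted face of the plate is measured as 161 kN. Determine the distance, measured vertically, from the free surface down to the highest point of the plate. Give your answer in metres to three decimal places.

γ = ρg = 921 × 9.81 / 1000 = 9.03501 kN/m³.
A = π(0.99)² = 3.07907 m².
From F = γ·h_c·A, the centroid depth is h_c = 161/(9.03501 × 3.07907) = 5.78732 m.
The centroid is at the centre, 0.99 m below the top of the plate, so the highest point sits at h_top = 5.78732 − 0.99 = 4.79732 m below the surface.

d_top ≈ 4.797 m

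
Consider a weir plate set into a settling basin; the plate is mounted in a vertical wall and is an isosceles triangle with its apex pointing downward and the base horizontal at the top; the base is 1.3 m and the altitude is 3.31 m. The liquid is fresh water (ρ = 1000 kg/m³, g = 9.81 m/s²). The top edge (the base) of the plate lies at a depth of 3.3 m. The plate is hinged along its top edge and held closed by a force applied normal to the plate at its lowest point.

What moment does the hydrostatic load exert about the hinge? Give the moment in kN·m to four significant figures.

M ≈ 115.4 kN·m

γ = ρg = 1000 × 9.81 = 9810 N/m³ = 9.81 kN/m³.
With the apex down, the centroid sits h/3 = 3.31/3 = 1.10333 m below the base (the top edge), so the centroid depth is h_c = 3.3 + 1.10333 = 4.40333 m.
A = ½ × 1.3 × 3.31 = 2.1515 m².
Resultant F = γ·h_c·A = 9.81 × 4.40333 × 2.1515 = 92.9376 kN.
I_c = b·h³/36 = 1.3 × 3.31³/36 = 1.30956 m⁴.
Centre of pressure: y_p = y_c + I_c/(y_c·A) = 4.40333 + 1.30956/(4.40333 × 2.1515) = 4.40333 + 0.13823 = 4.54156 m along the plane.
The resultant acts 1.10333 + 0.13823 = 1.24156 m (along the plate) below the hinge at the top edge, so the moment about the hinge is M = F × 1.24156 = 92.9376 × 1.24156 = 115.388 kN·m.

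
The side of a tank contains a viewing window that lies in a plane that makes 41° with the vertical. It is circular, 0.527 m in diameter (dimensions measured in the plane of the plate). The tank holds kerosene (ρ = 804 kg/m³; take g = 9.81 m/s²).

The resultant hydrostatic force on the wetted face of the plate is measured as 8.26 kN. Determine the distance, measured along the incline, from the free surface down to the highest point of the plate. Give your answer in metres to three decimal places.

y_top ≈ 6.098 m

γ = ρg = 804 × 9.81 / 1000 = 7.88724 kN/m³.
A = π(0.2635)² = 0.218128 m².
From F = γ·h_c·A, the centroid depth is h_c = 8.26/(7.88724 × 0.218128) = 4.80113 m.
The plate makes 41° with the vertical, i.e. θ = 90° − 41° = 49° to the horizontal. Measuring y along the incline from the free-surface line, vertical depth h = y·sinθ with sinθ = 0.754710.
Along the incline, y_c = h_c/sinθ = 4.80113/0.754710 = 6.36156 m.
The centroid is at the centre, 0.2635 m below the top of the plate, so the highest point sits at y_top = 6.36156 − 0.2635 = 6.09806 m along the incline.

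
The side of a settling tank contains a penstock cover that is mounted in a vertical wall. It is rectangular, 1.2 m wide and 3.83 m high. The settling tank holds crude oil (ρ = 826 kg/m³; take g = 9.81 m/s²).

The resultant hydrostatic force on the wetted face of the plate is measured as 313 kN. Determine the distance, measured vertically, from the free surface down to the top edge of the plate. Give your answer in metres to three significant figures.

γ = ρg = 826 × 9.81 / 1000 = 8.10306 kN/m³.
A = 1.2 × 3.83 = 4.596 m².
From F = γ·h_c·A, the centroid depth is h_c = 313/(8.10306 × 4.596) = 8.40457 m.
The centroid lies 3.83/2 = 1.915 m below the top edge, so the top edge sits at h_top = 8.40457 − 1.915 = 6.48957 m below the surface.

d_top ≈ 6.49 m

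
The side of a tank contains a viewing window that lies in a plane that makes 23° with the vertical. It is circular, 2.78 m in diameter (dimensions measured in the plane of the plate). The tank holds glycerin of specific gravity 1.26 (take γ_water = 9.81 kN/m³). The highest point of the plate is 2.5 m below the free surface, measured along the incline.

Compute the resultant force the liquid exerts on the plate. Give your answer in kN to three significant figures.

F ≈ 269 kN

γ = 1.26 × 9.81 = 12.3606 kN/m³.
The plate makes 23° with the vertical, i.e. θ = 90° − 23° = 67° to the horizontal. Measuring y along the incline from the free-surface line, vertical depth h = y·sinθ with sinθ = 0.920505.
The centroid is at the centre, 1.39 m below the top of the plate, so y_c = 2.5 + 1.39 = 3.89 m and h_c = 3.89 × 0.920505 = 3.58076 m.
A = π(1.39)² = 6.06987 m².
Resultant F = γ·h_c·A = 12.3606 × 3.58076 × 6.06987 = 268.655 kN.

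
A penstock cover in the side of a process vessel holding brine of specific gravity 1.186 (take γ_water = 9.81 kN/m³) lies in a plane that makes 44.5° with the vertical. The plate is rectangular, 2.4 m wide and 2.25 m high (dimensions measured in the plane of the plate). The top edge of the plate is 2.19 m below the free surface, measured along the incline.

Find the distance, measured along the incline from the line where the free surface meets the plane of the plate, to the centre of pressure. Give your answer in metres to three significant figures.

γ = 1.186 × 9.81 = 11.63466 kN/m³.
The plate makes 44.5° with the vertical, i.e. θ = 90° − 44.5° = 45.5° to the horizontal. Measuring y along the incline from the free-surface line, vertical depth h = y·sinθ with sinθ = 0.713250.
The centroid lies 2.25/2 = 1.125 m below the top edge, so y_c = 2.19 + 1.125 = 3.315 m and h_c = 3.315 × 0.713250 = 2.36442 m.
A = 2.4 × 2.25 = 5.4 m².
Resultant F = γ·h_c·A = 11.63466 × 2.36442 × 5.4 = 148.55 kN.
I_c = b·h³/12 = 2.4 × 2.25³/12 = 2.27812 m⁴.
Centre of pressure: y_p = y_c + I_c/(y_c·A) = 3.315 + 2.27812/(3.315 × 5.4) = 3.315 + 0.127262 = 3.44226 m along the plane.

y_p = 3.44 m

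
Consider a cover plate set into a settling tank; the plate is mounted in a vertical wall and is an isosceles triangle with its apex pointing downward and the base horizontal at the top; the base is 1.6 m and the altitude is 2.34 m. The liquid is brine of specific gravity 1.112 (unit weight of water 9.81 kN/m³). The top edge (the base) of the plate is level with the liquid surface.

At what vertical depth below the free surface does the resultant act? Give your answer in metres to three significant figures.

h_p = 1.17 m

γ = 1.112 × 9.81 = 10.90872 kN/m³.
With the apex down, the centroid sits h/3 = 2.34/3 = 0.78 m below the base (the top edge), so the centroid depth is h_c = 0.78 m.
A = ½ × 1.6 × 2.34 = 1.872 m².
Resultant F = γ·h_c·A = 10.90872 × 0.78 × 1.872 = 15.9285 kN.
I_c = b·h³/36 = 1.6 × 2.34³/36 = 0.569462 m⁴.
Centre of pressure: y_p = y_c + I_c/(y_c·A) = 0.78 + 0.569462/(0.78 × 1.872) = 0.78 + 0.39 = 1.17 m along the plane.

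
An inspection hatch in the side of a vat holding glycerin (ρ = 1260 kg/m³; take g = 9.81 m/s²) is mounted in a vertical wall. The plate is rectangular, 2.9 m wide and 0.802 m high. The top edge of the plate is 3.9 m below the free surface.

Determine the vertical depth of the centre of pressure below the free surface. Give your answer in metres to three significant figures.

γ = ρg = 1260 × 9.81 / 1000 = 12.3606 kN/m³.
The centroid lies 0.802/2 = 0.401 m below the top edge, so the centroid depth is h_c = 3.9 + 0.401 = 4.301 m.
A = 2.9 × 0.802 = 2.3258 m².
Resultant F = γ·h_c·A = 12.3606 × 4.301 × 2.3258 = 123.646 kN.
I_c = b·h³/12 = 2.9 × 0.802³/12 = 0.124664 m⁴.
Centre of pressure: y_p = y_c + I_c/(y_c·A) = 4.301 + 0.124664/(4.301 × 2.3258) = 4.301 + 0.0124623 = 4.31346 m along the plane.

h_p = 4.31 m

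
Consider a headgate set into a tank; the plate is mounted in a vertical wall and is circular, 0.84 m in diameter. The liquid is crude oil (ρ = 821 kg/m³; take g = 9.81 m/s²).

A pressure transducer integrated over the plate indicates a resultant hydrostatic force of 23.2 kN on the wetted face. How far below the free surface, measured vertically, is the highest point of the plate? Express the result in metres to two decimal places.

γ = ρg = 821 × 9.81 / 1000 = 8.05401 kN/m³.
A = π(0.42)² = 0.554177 m².
From F = γ·h_c·A, the centroid depth is h_c = 23.2/(8.05401 × 0.554177) = 5.19789 m.
The centroid is at the centre, 0.42 m below the top of the plate, so the highest point sits at h_top = 5.19789 − 0.42 = 4.77789 m below the surface.

d_top ≈ 4.78 m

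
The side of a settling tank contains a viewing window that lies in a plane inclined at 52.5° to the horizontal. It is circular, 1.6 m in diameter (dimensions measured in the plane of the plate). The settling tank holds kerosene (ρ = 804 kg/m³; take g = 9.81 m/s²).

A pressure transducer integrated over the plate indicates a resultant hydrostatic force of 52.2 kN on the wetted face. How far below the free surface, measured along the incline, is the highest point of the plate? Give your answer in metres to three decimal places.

y_top ≈ 3.349 m

γ = ρg = 804 × 9.81 / 1000 = 7.88724 kN/m³.
A = π(0.8)² = 2.01062 m².
From F = γ·h_c·A, the centroid depth is h_c = 52.2/(7.88724 × 2.01062) = 3.29166 m.
Let θ = 52.5° be the plate's angle to the horizontal; measure y along the incline from where the plane meets the free surface. Vertical depth h = y·sinθ with sinθ = 0.793353.
Along the incline, y_c = h_c/sinθ = 3.29166/0.793353 = 4.14905 m.
The centroid is at the centre, 0.8 m below the top of the plate, so the highest point sits at y_top = 4.14905 − 0.8 = 3.34905 m along the incline.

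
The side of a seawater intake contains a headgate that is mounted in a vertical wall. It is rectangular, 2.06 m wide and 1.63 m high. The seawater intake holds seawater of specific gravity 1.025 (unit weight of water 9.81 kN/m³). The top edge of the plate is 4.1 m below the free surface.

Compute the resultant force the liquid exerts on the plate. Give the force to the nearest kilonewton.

γ = 1.025 × 9.81 = 10.05525 kN/m³.
The centroid lies 1.63/2 = 0.815 m below the top edge, so the centroid depth is h_c = 4.1 + 0.815 = 4.915 m.
A = 2.06 × 1.63 = 3.3578 m².
Resultant F = γ·h_c·A = 10.05525 × 4.915 × 3.3578 = 165.948 kN.

F ≈ 166 kN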